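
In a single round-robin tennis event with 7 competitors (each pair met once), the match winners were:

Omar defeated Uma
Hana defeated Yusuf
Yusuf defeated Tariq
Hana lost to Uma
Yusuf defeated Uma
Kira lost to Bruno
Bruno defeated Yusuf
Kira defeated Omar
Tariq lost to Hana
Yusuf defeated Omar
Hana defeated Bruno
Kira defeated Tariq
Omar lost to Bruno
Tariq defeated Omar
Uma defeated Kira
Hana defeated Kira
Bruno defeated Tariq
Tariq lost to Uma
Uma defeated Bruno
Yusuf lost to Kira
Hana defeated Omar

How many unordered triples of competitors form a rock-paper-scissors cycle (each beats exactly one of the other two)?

Win totals: Tariq 1, Hana 5, Omar 1, Kira 3, Bruno 4, Uma 4, Yusuf 3.
A competitor with w wins dominates both others in C(w,2) triples; summing gives 0 + 10 + 0 + 3 + 6 + 6 + 3 = 28 transitive triples.
Total triples C(7,3) = 35, so cyclic triples = 35 − 28 = 7.

7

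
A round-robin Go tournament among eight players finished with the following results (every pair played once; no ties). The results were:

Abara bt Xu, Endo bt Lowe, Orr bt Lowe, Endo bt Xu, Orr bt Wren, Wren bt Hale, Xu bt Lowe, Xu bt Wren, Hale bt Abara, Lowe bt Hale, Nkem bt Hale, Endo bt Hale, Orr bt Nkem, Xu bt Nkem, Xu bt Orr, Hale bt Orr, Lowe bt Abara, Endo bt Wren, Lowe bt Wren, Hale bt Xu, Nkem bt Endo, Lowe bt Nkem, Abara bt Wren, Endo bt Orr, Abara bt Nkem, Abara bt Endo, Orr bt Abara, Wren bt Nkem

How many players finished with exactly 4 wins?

Win totals: Orr 4, Abara 4, Wren 2, Endo 5, Hale 3, Nkem 2, Lowe 4, Xu 4.
Exactly 4: Orr, Abara, Lowe, Xu — 4 players.

4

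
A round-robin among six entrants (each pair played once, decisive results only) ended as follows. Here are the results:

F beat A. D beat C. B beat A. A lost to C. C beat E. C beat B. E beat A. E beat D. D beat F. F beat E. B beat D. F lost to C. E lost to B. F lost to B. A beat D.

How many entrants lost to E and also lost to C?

1

E beat: A, D.
C beat: A, B, E, F.
Both beat: A — 1.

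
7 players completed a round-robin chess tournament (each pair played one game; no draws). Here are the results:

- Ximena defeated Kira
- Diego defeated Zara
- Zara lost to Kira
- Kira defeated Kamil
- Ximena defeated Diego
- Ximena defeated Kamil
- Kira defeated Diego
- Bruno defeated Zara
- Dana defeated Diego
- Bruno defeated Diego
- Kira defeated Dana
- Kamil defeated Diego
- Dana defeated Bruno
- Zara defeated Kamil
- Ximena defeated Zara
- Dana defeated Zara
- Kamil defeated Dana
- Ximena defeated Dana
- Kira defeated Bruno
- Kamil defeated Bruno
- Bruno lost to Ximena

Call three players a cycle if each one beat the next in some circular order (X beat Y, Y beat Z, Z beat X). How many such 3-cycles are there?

3

Win totals: Bruno 2, Ximena 6, Zara 1, Kira 5, Dana 3, Kamil 3, Diego 1.
A player with w wins dominates both others in C(w,2) triples; summing gives 1 + 15 + 0 + 10 + 3 + 3 + 0 = 32 transitive triples.
Total triples C(7,3) = 35, so cyclic triples = 35 − 32 = 3.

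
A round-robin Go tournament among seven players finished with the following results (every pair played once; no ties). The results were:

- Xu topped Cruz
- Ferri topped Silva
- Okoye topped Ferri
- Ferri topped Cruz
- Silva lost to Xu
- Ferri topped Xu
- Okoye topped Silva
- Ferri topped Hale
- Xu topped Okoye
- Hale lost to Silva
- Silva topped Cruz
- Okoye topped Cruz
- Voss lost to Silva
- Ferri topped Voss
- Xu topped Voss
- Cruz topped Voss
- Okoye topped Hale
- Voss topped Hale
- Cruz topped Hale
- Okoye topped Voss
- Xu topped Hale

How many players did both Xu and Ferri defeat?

4

Xu beat: Okoye, Cruz, Hale, Silva, Voss.
Ferri beat: Cruz, Hale, Xu, Silva, Voss.
Both beat: Cruz, Hale, Silva, Voss — 4.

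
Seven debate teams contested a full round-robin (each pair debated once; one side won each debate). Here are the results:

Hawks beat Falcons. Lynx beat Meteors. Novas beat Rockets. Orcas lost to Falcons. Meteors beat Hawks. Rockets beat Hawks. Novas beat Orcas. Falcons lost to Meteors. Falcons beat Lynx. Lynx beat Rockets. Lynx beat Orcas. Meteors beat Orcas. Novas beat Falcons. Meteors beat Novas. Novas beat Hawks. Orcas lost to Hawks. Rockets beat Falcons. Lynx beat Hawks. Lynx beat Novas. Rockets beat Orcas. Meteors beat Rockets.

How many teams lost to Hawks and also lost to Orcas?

0

Hawks beat: Orcas, Falcons.
Orcas beat: no one.
No one was beaten by both.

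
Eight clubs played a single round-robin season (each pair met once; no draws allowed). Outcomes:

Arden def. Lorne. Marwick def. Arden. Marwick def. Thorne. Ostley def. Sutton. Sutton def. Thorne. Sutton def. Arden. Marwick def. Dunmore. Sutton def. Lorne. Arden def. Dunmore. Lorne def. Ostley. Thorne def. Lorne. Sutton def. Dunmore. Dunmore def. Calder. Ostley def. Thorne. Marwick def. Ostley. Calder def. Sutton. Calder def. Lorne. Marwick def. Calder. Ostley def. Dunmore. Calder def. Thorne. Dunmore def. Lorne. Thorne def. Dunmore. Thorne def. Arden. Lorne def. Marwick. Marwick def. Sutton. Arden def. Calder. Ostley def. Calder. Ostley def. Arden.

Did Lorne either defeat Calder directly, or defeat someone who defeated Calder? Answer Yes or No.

Yes

Lorne did not beat Calder directly.
Lorne beat Marwick, Ostley. Of those, Marwick beat Calder.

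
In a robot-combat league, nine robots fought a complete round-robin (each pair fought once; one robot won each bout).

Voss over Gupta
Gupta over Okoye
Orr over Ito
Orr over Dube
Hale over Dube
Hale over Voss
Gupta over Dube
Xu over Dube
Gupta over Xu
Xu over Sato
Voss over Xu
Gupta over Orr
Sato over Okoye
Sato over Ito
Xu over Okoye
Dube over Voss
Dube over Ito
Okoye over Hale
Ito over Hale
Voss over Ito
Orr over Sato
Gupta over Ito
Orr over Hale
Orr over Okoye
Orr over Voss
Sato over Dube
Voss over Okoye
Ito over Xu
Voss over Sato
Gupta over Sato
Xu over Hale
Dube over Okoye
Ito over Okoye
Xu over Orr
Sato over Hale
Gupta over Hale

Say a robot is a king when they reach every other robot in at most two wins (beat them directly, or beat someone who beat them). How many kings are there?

3

Gupta reaches everyone (king).
Okoye cannot reach Gupta, Xu, Orr, Ito, Sato in two steps.
Hale cannot reach Orr in two steps.
Xu cannot reach Gupta in two steps.
Dube cannot reach Orr in two steps.
Orr reaches everyone (king).
Ito cannot reach Gupta in two steps.
Voss reaches everyone (king).
Sato cannot reach Gupta, Orr in two steps.
Kings: Gupta, Orr, Voss — 3.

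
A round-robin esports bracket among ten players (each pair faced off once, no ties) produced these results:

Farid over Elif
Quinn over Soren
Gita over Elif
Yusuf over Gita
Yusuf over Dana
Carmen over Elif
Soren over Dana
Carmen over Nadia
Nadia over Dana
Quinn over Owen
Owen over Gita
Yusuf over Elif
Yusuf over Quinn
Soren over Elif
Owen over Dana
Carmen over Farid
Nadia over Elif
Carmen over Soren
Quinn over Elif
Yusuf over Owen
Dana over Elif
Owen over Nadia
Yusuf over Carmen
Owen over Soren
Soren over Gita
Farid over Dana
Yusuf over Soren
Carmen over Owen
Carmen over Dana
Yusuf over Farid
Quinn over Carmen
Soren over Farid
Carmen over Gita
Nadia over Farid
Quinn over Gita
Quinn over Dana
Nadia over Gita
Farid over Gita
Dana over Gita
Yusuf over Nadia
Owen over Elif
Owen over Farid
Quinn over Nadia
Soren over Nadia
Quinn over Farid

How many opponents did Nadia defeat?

Nadia's results: beat Gita, Farid, Elif, Dana; lost to Yusuf, Carmen, Owen, Quinn, Soren.
That is 4 wins.

4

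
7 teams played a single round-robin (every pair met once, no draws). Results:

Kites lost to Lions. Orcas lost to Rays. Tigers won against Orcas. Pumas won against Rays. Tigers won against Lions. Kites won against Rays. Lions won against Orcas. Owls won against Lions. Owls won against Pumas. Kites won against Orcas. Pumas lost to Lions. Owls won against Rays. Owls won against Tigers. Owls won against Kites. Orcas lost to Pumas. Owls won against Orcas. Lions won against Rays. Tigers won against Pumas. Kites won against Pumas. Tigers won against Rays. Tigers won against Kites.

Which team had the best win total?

Owls

Win totals: Rays 1, Kites 3, Lions 4, Owls 6, Tigers 5, Orcas 0, Pumas 2.
Owls leads with 6 wins (next highest: 5).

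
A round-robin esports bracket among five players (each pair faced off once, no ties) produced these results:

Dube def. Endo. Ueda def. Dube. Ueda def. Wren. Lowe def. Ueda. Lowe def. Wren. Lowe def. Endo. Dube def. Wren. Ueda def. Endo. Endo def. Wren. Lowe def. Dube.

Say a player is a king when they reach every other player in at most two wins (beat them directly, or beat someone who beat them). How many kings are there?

Endo cannot reach Lowe, Ueda, Dube in two steps.
Lowe reaches everyone (king).
Ueda cannot reach Lowe in two steps.
Wren cannot reach Endo, Lowe, Ueda, Dube in two steps.
Dube cannot reach Lowe, Ueda in two steps.
Kings: Lowe — 1.

1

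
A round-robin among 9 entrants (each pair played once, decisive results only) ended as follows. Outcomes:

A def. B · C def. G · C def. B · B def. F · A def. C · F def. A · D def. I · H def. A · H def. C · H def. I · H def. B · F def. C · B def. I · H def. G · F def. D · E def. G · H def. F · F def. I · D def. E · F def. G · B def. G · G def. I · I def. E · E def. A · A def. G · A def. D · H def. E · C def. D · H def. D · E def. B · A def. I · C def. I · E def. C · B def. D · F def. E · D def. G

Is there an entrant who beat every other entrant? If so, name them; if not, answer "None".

H

H has 8 wins out of 8 opponents — a perfect record.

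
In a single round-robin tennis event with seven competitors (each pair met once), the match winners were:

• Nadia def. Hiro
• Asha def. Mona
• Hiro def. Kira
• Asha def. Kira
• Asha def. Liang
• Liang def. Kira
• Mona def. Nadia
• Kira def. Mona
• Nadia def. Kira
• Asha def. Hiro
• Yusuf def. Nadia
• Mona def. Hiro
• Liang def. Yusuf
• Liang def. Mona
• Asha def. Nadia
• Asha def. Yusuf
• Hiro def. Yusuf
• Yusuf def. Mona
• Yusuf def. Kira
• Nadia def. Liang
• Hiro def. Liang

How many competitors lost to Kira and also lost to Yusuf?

Kira beat: Mona.
Yusuf beat: Mona, Nadia, Kira.
Both beat: Mona — 1.

1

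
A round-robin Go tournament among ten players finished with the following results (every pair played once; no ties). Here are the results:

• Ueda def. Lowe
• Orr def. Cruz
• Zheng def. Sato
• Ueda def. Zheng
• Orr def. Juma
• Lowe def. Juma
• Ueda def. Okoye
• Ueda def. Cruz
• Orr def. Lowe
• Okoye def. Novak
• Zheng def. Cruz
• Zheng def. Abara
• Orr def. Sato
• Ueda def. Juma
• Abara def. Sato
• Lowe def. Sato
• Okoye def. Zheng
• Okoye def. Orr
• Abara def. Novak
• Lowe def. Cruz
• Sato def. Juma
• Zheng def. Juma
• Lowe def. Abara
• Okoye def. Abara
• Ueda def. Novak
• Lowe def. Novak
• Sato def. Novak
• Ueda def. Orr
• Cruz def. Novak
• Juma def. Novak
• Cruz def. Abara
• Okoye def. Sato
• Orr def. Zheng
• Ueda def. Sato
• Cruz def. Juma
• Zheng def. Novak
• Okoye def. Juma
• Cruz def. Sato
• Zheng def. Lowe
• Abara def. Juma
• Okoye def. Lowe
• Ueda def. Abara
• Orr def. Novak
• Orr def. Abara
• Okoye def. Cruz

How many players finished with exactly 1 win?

1

Win totals: Orr 7, Juma 1, Zheng 6, Okoye 8, Novak 0, Ueda 9, Sato 2, Lowe 5, Cruz 4, Abara 3.
Exactly 1: Juma — 1 player.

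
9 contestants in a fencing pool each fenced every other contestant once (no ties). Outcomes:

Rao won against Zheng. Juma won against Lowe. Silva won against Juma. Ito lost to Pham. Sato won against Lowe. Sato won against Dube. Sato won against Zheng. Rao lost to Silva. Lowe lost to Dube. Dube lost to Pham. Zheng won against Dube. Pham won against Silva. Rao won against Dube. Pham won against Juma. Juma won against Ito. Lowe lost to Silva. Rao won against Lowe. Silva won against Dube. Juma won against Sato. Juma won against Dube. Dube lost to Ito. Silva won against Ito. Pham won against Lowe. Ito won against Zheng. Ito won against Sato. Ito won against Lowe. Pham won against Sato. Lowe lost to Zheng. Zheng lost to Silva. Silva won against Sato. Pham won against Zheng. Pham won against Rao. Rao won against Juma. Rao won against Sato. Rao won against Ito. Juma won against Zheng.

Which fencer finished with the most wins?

Win totals: Rao 6, Ito 4, Sato 3, Lowe 0, Pham 8, Juma 5, Dube 1, Zheng 2, Silva 7.
Pham leads with 8 wins (next highest: 7).

Pham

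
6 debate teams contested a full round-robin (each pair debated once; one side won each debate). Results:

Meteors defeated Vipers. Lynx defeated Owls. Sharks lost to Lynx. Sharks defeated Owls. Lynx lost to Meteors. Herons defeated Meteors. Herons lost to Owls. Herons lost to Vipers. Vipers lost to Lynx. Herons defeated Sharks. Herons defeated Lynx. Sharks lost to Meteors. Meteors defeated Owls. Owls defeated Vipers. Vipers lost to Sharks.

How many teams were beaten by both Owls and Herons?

Owls beat: Herons, Vipers.
Herons beat: Sharks, Meteors, Lynx.
No one was beaten by both.

0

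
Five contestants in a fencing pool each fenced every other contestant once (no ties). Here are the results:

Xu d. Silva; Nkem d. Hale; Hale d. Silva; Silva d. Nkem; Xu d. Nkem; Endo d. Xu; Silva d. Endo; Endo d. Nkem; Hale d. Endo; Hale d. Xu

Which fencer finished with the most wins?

Win totals: Hale 3, Xu 2, Endo 2, Nkem 1, Silva 2.
Hale leads with 3 wins (next highest: 2).

Hale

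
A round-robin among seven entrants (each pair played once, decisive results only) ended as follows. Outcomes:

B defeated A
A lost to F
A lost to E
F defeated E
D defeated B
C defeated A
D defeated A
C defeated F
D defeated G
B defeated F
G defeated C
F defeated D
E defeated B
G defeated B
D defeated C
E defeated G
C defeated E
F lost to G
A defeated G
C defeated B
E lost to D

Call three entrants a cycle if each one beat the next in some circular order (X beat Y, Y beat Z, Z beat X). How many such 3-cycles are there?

Win totals: A 1, B 2, C 4, D 5, E 3, F 3, G 3.
An entrant with w wins dominates both others in C(w,2) triples; summing gives 0 + 1 + 6 + 10 + 3 + 3 + 3 = 26 transitive triples.
Total triples C(7,3) = 35, so cyclic triples = 35 − 26 = 9.

9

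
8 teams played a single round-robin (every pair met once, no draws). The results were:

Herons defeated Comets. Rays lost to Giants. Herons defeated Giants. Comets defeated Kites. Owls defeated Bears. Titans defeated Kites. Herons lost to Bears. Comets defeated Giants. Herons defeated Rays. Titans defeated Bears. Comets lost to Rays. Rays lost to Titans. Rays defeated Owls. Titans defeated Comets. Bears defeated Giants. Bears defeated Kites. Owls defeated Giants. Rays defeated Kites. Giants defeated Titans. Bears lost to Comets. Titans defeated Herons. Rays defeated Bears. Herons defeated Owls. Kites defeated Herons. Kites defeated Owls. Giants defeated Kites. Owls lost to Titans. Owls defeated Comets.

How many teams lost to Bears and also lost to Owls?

1

Bears beat: Giants, Herons, Kites.
Owls beat: Bears, Giants, Comets.
Both beat: Giants — 1.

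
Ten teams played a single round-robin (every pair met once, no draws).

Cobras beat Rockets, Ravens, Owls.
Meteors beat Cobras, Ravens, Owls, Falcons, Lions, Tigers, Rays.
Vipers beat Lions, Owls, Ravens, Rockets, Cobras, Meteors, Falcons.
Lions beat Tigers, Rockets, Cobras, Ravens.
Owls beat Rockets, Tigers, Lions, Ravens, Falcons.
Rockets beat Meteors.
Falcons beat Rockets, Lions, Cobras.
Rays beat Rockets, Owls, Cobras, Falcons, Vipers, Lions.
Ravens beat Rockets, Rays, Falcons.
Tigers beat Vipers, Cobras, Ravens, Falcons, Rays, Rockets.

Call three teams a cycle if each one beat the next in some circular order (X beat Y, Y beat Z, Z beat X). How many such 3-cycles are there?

23

Win totals: Ravens 3, Lions 4, Tigers 6, Meteors 7, Rays 6, Owls 5, Vipers 7, Falcons 3, Cobras 3, Rockets 1.
A team with w wins dominates both others in C(w,2) triples; summing gives 3 + 6 + 15 + 21 + 15 + 10 + 21 + 3 + 3 + 0 = 97 transitive triples.
Total triples C(10,3) = 120, so cyclic triples = 120 − 97 = 23.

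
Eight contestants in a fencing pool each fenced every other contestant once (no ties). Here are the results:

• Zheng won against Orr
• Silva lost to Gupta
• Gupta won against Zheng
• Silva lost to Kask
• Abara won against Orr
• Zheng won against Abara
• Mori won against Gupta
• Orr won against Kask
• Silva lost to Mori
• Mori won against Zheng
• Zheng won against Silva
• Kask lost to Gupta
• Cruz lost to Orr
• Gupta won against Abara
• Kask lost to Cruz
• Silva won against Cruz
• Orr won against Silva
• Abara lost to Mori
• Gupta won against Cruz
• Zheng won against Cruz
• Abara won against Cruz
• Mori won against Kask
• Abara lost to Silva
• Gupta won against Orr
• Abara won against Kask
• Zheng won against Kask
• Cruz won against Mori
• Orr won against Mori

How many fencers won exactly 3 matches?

1

Win totals: Zheng 5, Abara 3, Gupta 6, Cruz 2, Orr 4, Mori 5, Silva 2, Kask 1.
Exactly 3: Abara — 1 fencer.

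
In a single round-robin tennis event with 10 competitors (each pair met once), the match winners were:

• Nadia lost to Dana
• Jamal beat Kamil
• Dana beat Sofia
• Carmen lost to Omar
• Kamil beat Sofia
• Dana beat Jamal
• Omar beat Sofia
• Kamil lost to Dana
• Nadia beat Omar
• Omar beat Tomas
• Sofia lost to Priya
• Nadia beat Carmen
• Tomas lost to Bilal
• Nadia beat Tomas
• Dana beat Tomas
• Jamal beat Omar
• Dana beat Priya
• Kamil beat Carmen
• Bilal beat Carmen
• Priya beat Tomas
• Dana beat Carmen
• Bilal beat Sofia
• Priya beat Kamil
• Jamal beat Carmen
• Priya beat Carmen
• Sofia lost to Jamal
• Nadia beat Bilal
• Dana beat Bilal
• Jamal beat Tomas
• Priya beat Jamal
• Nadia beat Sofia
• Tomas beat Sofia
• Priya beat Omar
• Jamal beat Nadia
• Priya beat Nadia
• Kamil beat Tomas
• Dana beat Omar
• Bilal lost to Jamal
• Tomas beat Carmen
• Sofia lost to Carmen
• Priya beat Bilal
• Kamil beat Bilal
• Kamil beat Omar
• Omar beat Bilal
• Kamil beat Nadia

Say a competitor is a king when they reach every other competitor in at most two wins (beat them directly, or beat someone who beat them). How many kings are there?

1

Priya cannot reach Dana in two steps.
Kamil cannot reach Priya, Jamal, Dana in two steps.
Jamal cannot reach Priya, Dana in two steps.
Nadia cannot reach Priya, Kamil, Jamal, Dana in two steps.
Dana reaches everyone (king).
Omar cannot reach Priya, Kamil, Jamal, Nadia, Dana in two steps.
Bilal cannot reach Priya, Kamil, Jamal, Nadia, Dana, Omar in two steps.
Tomas cannot reach Priya, Kamil, Jamal, Nadia, Dana, Omar, Bilal in two steps.
Sofia cannot reach Priya, Kamil, Jamal, Nadia, Dana, Omar, Bilal, Tomas, Carmen in two steps.
Carmen cannot reach Priya, Kamil, Jamal, Nadia, Dana, Omar, Bilal, Tomas in two steps.
Kings: Dana — 1.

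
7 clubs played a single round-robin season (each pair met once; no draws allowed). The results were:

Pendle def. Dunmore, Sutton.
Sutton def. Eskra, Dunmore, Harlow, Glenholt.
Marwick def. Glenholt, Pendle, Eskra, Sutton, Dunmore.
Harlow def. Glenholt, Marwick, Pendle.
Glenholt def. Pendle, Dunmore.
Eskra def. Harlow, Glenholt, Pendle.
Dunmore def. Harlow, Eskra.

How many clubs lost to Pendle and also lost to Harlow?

0

Pendle beat: Sutton, Dunmore.
Harlow beat: Glenholt, Pendle, Marwick.
No one was beaten by both.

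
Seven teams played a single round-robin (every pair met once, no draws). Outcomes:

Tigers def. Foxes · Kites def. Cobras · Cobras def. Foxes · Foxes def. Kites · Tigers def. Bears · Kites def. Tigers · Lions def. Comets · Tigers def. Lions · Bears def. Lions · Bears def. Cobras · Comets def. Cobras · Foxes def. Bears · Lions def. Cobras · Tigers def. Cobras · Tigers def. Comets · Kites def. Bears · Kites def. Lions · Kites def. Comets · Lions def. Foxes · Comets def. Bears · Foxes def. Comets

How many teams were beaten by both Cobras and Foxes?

0

Cobras beat: Foxes.
Foxes beat: Kites, Comets, Bears.
No one was beaten by both.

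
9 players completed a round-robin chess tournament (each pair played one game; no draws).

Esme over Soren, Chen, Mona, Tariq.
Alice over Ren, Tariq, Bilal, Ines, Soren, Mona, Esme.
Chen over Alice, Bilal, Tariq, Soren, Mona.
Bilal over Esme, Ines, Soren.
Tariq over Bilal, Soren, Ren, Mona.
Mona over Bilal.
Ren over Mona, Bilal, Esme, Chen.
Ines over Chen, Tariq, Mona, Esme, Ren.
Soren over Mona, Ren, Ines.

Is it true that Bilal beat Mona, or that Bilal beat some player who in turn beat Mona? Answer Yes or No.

Bilal did not beat Mona directly.
Bilal beat Ines, Esme, Soren. Of those, Ines beat Mona.

Yes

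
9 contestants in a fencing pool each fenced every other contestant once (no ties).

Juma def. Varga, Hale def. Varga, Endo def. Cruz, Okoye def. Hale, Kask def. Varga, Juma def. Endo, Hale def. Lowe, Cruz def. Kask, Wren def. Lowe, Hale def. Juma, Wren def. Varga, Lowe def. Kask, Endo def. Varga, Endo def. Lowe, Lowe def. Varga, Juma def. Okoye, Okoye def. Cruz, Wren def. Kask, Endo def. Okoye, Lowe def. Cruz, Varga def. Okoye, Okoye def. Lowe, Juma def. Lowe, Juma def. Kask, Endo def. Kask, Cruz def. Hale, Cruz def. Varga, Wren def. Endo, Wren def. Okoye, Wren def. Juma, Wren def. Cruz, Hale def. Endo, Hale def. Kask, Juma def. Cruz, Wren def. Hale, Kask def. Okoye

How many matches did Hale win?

5

Hale's results: beat Endo, Juma, Varga, Kask, Lowe; lost to Cruz, Wren, Okoye.
That is 5 wins.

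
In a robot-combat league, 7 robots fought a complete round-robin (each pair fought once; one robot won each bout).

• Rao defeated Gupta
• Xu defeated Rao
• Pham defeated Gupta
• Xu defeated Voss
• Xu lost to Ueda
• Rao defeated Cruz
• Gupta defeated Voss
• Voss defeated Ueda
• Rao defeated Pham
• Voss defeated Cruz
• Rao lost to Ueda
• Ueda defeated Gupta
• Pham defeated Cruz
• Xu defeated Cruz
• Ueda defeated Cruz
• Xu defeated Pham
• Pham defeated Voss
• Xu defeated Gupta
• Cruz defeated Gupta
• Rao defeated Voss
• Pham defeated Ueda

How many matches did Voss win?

2

Voss' results: beat Cruz, Ueda; lost to Xu, Gupta, Rao, Pham.
That is 2 wins.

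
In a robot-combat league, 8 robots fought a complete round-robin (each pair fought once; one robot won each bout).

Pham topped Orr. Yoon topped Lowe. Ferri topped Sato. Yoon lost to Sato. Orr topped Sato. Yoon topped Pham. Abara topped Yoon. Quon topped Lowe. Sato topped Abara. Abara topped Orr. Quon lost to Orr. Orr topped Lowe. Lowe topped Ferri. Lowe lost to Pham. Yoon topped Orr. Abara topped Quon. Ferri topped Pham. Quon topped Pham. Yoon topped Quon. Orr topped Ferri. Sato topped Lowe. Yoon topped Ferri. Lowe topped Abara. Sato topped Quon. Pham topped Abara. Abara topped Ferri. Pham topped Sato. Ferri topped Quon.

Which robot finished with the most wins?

Win totals: Ferri 3, Yoon 5, Sato 4, Abara 4, Pham 4, Lowe 2, Orr 4, Quon 2.
Yoon leads with 5 wins (next highest: 4).

Yoon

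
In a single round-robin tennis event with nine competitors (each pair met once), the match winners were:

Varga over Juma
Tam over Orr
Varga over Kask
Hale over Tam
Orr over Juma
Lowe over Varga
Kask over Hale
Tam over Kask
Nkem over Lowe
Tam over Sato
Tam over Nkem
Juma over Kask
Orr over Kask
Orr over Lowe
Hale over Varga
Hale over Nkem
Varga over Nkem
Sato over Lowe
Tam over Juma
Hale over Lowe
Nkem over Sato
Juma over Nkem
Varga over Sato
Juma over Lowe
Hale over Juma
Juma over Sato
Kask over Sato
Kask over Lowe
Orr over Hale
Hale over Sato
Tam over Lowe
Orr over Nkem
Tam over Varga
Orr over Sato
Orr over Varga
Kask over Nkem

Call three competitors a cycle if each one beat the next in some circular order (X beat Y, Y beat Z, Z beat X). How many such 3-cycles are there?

Win totals: Orr 7, Lowe 1, Tam 7, Kask 4, Juma 4, Varga 4, Nkem 2, Hale 6, Sato 1.
A competitor with w wins dominates both others in C(w,2) triples; summing gives 21 + 0 + 21 + 6 + 6 + 6 + 1 + 15 + 0 = 76 transitive triples.
Total triples C(9,3) = 84, so cyclic triples = 84 − 76 = 8.

8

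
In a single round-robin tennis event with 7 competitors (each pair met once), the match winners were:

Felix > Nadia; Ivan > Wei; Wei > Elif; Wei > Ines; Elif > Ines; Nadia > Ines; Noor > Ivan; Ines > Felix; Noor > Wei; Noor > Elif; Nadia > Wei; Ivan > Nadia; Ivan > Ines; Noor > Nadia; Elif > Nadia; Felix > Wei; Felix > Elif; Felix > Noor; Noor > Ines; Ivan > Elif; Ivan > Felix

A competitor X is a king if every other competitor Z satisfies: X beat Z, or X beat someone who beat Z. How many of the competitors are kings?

3

Ines cannot reach Ivan in two steps.
Nadia cannot reach Ivan, Noor in two steps.
Wei cannot reach Ivan, Noor in two steps.
Elif cannot reach Ivan, Noor in two steps.
Ivan reaches everyone (king).
Felix reaches everyone (king).
Noor reaches everyone (king).
Kings: Ivan, Felix, Noor — 3.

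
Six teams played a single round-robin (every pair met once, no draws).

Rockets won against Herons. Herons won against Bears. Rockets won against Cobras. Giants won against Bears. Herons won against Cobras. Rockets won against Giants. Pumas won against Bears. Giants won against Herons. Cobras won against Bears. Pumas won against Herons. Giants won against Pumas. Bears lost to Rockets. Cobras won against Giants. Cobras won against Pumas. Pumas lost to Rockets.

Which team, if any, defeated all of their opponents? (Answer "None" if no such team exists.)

Rockets

Rockets has 5 wins out of 5 opponents — a perfect record.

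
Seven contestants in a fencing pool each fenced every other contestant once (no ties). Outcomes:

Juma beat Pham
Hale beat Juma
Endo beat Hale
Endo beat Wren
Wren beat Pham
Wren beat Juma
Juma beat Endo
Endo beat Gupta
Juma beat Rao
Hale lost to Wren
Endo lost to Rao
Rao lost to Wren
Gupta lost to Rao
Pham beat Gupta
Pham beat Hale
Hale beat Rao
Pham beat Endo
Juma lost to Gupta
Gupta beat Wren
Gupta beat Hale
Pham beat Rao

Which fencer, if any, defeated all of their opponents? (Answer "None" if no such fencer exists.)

None

Highest win total is Wren with 4 (out of 6 possible).
Wren lost to Endo, Gupta, so no fencer went undefeated.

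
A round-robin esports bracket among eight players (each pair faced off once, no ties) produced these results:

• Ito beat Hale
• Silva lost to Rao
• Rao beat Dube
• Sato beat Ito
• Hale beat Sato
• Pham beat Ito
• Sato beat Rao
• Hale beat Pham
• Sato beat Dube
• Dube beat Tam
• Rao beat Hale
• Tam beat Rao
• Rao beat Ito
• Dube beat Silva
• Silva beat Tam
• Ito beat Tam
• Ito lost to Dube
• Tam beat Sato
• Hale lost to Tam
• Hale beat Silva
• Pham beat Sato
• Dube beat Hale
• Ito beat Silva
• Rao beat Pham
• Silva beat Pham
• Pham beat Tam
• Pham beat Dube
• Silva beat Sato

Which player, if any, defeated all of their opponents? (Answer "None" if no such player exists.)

Highest win total is Rao with 5 (out of 7 possible).
Rao lost to Sato, Tam, so no player went undefeated.

None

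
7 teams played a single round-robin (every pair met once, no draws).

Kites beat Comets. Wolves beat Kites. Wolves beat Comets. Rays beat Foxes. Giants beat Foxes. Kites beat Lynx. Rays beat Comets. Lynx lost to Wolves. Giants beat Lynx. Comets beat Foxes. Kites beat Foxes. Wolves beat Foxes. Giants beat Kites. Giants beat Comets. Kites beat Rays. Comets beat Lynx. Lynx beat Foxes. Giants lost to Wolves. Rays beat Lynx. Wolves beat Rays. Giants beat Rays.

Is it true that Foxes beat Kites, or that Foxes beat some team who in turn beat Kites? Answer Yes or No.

No

Foxes did not beat Kites directly.
Foxes beat no one, so there is no intermediate team.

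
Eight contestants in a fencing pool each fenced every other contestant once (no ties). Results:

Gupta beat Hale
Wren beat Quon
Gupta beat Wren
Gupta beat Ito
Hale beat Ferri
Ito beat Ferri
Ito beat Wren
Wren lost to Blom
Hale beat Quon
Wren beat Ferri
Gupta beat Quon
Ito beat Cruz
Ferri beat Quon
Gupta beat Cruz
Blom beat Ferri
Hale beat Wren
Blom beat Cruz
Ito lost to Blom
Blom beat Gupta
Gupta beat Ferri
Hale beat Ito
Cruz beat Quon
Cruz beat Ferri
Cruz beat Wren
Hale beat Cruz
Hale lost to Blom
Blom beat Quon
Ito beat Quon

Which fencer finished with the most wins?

Blom

Win totals: Ito 4, Gupta 6, Quon 0, Blom 7, Cruz 3, Ferri 1, Hale 5, Wren 2.
Blom leads with 7 wins (next highest: 6).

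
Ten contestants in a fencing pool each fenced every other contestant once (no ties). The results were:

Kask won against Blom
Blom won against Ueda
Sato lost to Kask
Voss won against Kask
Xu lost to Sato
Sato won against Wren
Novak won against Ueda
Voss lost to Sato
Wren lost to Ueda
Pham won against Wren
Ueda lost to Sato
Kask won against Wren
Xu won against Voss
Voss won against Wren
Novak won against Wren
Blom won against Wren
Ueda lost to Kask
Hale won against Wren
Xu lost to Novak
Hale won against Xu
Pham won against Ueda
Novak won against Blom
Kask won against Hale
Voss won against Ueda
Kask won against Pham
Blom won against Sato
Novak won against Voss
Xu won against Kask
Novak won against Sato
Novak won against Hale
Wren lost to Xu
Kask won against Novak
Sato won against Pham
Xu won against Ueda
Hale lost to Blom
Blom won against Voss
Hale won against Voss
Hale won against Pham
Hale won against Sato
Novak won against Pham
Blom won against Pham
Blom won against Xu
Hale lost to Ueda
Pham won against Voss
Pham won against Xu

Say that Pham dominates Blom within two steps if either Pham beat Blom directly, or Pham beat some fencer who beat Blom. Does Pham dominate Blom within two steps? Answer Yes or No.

Pham did not beat Blom directly.
Pham beat Voss, Xu, Ueda, Wren, but each of them lost to Blom. No two-step path.

No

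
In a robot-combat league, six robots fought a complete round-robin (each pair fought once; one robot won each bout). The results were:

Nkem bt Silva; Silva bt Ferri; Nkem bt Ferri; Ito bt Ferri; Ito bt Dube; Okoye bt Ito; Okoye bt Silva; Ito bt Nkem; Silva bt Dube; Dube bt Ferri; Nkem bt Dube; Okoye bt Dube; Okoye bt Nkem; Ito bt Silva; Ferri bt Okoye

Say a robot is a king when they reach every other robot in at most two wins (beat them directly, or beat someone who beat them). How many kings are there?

3

Ito reaches everyone (king).
Ferri reaches everyone (king).
Silva cannot reach Ito, Nkem in two steps.
Nkem cannot reach Ito in two steps.
Dube cannot reach Ito, Silva, Nkem in two steps.
Okoye reaches everyone (king).
Kings: Ito, Ferri, Okoye — 3.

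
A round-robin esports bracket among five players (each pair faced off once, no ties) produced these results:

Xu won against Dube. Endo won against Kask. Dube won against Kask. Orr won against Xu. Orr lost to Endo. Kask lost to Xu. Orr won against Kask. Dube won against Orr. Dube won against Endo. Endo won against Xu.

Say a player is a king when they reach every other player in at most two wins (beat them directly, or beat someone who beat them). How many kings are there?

Endo reaches everyone (king).
Dube reaches everyone (king).
Kask cannot reach Endo, Dube, Xu, Orr in two steps.
Xu reaches everyone (king).
Orr cannot reach Endo in two steps.
Kings: Endo, Dube, Xu — 3.

3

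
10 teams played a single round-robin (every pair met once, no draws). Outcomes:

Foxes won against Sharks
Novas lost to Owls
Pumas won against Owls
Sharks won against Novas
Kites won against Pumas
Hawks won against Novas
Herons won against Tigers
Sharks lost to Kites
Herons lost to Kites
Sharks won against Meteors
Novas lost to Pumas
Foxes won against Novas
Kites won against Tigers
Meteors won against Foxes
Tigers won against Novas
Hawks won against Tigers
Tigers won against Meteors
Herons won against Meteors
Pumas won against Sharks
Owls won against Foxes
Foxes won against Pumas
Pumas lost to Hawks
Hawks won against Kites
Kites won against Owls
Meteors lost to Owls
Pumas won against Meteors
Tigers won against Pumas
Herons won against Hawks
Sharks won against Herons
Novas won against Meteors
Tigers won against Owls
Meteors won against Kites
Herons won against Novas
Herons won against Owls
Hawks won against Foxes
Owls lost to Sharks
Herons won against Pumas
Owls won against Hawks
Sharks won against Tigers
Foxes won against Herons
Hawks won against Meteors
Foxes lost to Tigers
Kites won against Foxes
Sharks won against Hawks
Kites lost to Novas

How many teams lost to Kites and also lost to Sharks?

3

Kites beat: Sharks, Pumas, Herons, Owls, Foxes, Tigers.
Sharks beat: Novas, Hawks, Herons, Meteors, Owls, Tigers.
Both beat: Herons, Owls, Tigers — 3.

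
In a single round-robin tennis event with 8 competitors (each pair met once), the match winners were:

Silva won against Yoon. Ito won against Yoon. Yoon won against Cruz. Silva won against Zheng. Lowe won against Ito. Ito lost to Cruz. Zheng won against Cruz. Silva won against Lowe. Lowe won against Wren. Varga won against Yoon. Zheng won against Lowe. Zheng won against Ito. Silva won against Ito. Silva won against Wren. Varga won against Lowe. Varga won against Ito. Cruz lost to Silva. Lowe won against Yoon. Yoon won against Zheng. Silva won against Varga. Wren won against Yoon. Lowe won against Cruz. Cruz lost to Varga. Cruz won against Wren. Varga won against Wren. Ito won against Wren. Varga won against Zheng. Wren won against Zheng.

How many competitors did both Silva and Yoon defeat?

2

Silva beat: Cruz, Wren, Lowe, Yoon, Zheng, Ito, Varga.
Yoon beat: Cruz, Zheng.
Both beat: Cruz, Zheng — 2.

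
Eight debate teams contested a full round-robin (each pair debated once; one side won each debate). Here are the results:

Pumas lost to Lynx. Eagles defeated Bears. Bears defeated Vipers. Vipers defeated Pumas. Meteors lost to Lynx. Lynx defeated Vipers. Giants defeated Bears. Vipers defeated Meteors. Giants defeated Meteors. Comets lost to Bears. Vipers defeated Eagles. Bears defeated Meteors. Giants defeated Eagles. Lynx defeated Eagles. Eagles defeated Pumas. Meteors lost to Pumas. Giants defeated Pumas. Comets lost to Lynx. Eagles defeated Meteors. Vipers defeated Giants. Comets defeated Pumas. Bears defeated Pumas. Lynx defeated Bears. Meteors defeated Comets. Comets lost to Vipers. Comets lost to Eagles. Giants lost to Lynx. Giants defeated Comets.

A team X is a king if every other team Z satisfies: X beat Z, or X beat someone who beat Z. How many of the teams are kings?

1

Comets cannot reach Vipers, Lynx, Eagles, Giants, Bears in two steps.
Vipers cannot reach Lynx in two steps.
Lynx reaches everyone (king).
Eagles cannot reach Lynx, Giants in two steps.
Meteors cannot reach Vipers, Lynx, Eagles, Giants, Bears in two steps.
Giants cannot reach Lynx in two steps.
Pumas cannot reach Vipers, Lynx, Eagles, Giants, Bears in two steps.
Bears cannot reach Lynx in two steps.
Kings: Lynx — 1.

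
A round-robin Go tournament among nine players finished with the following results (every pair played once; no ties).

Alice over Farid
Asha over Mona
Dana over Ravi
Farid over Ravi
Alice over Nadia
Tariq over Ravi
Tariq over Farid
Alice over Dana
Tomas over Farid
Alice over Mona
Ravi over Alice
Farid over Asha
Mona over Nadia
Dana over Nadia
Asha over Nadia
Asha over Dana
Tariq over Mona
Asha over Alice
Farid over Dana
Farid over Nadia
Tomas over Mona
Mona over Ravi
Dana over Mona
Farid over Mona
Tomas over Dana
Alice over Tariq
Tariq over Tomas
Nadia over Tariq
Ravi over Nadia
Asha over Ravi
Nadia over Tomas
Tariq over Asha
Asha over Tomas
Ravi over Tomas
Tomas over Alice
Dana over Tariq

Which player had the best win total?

Win totals: Ravi 3, Tomas 4, Dana 4, Tariq 5, Asha 6, Alice 5, Farid 5, Mona 2, Nadia 2.
Asha leads with 6 wins (next highest: 5).

Asha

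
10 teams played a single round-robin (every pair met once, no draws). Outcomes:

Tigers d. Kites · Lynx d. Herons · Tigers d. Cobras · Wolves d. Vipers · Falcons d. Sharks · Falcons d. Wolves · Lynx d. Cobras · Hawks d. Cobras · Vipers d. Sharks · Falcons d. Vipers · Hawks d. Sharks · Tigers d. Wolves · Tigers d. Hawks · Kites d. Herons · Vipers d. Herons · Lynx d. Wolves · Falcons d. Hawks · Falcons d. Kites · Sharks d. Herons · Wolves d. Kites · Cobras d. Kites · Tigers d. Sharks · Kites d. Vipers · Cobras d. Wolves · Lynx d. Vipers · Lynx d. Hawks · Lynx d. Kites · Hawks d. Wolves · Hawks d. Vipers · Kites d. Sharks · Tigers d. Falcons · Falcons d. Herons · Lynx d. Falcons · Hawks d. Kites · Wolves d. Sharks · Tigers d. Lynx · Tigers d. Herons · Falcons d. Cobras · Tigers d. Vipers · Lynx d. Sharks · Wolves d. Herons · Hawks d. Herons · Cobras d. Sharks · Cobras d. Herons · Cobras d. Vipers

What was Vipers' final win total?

2

Vipers' results: beat Sharks, Herons; lost to Lynx, Falcons, Cobras, Hawks, Tigers, Wolves, Kites.
That is 2 wins.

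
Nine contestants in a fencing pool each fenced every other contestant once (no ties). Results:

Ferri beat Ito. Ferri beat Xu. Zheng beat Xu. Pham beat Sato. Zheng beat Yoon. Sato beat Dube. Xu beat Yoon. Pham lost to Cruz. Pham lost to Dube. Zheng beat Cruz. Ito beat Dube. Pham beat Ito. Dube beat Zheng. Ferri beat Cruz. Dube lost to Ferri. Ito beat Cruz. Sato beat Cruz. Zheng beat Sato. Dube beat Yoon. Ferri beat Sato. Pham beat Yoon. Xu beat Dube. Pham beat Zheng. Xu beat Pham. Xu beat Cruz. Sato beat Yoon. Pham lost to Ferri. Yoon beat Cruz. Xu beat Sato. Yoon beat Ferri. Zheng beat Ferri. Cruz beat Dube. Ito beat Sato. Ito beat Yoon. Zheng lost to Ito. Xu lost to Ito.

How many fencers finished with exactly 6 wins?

2

Win totals: Pham 4, Ito 6, Zheng 5, Yoon 2, Ferri 6, Cruz 2, Sato 3, Xu 5, Dube 3.
Exactly 6: Ito, Ferri — 2 fencers.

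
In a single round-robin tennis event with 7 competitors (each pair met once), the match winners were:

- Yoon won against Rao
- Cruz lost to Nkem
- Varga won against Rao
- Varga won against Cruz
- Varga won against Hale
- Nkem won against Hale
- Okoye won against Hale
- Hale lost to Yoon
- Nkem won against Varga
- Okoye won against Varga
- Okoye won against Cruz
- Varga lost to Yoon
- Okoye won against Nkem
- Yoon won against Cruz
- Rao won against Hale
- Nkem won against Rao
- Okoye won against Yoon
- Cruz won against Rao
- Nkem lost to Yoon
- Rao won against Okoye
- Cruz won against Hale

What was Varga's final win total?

3

Varga's results: beat Rao, Hale, Cruz; lost to Yoon, Nkem, Okoye.
That is 3 wins.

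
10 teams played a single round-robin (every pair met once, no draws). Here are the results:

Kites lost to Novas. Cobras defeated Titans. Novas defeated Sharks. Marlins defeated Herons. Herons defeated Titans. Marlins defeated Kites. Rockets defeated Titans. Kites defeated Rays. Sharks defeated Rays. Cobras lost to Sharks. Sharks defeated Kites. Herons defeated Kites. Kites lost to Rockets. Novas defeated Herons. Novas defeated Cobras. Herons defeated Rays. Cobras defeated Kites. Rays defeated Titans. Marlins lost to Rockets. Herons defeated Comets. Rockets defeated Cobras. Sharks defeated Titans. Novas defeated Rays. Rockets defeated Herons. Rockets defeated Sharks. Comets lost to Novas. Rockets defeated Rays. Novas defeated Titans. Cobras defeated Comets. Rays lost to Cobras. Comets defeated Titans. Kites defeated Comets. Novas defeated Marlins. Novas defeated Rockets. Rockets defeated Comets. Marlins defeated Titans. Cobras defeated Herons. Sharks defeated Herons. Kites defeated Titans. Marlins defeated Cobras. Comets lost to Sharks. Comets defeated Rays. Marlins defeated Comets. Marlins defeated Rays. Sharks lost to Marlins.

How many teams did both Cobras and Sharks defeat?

5

Cobras beat: Comets, Herons, Rays, Titans, Kites.
Sharks beat: Comets, Herons, Rays, Titans, Kites, Cobras.
Both beat: Comets, Herons, Rays, Titans, Kites — 5.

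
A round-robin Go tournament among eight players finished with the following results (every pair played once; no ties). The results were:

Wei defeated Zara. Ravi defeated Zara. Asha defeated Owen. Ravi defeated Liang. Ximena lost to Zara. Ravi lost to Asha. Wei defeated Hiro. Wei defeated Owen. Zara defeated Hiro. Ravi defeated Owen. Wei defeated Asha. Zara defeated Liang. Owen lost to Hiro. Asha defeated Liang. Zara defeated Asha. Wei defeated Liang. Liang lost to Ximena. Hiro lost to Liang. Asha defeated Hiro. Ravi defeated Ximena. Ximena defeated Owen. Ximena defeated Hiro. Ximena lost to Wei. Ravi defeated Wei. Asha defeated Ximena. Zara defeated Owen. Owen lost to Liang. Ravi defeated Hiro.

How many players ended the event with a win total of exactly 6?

2

Win totals: Ximena 3, Wei 6, Ravi 6, Liang 2, Zara 5, Owen 0, Hiro 1, Asha 5.
Exactly 6: Wei, Ravi — 2 players.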